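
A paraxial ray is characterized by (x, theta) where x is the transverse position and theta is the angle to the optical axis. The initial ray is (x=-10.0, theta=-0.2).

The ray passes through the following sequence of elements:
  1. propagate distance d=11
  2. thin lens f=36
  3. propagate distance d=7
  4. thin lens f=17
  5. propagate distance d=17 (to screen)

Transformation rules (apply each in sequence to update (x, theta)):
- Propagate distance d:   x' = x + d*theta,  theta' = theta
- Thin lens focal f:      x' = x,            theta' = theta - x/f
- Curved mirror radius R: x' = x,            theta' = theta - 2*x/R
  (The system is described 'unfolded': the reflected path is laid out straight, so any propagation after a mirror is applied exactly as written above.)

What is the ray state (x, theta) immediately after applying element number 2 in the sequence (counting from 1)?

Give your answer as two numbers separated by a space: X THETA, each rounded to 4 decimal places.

Answer: -12.2000 0.1389

Derivation:
Initial: x=-10.0000 theta=-0.2000
After 1 (propagate distance d=11): x=-12.2000 theta=-0.2000
After 2 (thin lens f=36): x=-12.2000 theta=5/36 (≈0.1389)
Rounded to 4 decimal places: x = -12.2000, theta = 0.1389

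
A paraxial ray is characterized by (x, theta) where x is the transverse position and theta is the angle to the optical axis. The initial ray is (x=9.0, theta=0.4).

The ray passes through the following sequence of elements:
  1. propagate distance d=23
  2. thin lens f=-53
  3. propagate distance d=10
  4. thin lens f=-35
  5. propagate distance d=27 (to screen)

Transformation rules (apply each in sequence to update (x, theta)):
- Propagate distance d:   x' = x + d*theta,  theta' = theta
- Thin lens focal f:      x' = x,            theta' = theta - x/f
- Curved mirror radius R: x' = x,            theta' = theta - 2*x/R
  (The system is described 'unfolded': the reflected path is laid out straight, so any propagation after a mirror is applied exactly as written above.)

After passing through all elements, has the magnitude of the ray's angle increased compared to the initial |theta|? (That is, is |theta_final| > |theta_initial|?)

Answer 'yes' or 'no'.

Answer: yes

Derivation:
Initial: x=9.0000 theta=0.4000
After 1 (propagate distance d=23): x=18.2000 theta=0.4000
After 2 (thin lens f=-53): x=18.2000 theta=197/265 (≈0.7434)
After 3 (propagate distance d=10): x=6793/265 (≈25.6340) theta=197/265 (≈0.7434)
After 4 (thin lens f=-35): x=6793/265 (≈25.6340) theta=13688/9275 (≈1.4758)
After 5 (propagate distance d=27 (to screen)): x=607331/9275 (≈65.4804) theta=13688/9275 (≈1.4758)
|theta_initial|=0.4000 |theta_final|=13688/9275 (≈1.4758) -> increased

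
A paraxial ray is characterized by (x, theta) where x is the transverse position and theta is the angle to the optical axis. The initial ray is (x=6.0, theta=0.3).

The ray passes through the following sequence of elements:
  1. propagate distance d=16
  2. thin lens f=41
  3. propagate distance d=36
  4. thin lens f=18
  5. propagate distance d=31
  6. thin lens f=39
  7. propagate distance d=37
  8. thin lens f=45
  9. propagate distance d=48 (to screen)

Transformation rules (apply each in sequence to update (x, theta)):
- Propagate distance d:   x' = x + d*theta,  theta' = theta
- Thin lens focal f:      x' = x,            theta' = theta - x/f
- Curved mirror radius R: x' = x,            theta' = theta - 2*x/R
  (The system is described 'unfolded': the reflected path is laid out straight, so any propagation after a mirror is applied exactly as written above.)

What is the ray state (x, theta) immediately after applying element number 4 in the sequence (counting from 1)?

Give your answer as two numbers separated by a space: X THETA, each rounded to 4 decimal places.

Answer: 12.1171 -0.6366

Derivation:
Initial: x=6.0000 theta=0.3000
After 1 (propagate distance d=16): x=10.8000 theta=0.3000
After 2 (thin lens f=41): x=10.8000 theta=3/82 (≈0.0366)
After 3 (propagate distance d=36): x=2484/205 (≈12.1171) theta=3/82 (≈0.0366)
After 4 (thin lens f=18): x=2484/205 (≈12.1171) theta=-261/410 (≈-0.6366)
Rounded to 4 decimal places: x = 12.1171, theta = -0.6366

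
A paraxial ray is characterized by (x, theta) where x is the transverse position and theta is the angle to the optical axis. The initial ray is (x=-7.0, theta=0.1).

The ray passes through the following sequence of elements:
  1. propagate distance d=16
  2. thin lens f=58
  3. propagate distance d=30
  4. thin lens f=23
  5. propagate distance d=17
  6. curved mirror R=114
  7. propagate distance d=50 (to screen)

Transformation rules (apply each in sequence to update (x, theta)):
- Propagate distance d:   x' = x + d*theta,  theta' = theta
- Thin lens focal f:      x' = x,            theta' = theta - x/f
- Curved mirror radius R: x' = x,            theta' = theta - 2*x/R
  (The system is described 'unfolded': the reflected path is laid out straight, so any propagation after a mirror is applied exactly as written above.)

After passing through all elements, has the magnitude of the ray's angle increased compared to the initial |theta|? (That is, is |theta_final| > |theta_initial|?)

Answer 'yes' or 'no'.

Answer: yes

Derivation:
Initial: x=-7.0000 theta=0.1000
After 1 (propagate distance d=16): x=-5.4000 theta=0.1000
After 2 (thin lens f=58): x=-5.4000 theta=28/145 (≈0.1931)
After 3 (propagate distance d=30): x=57/145 (≈0.3931) theta=28/145 (≈0.1931)
After 4 (thin lens f=23): x=57/145 (≈0.3931) theta=587/3335 (≈0.1760)
After 5 (propagate distance d=17): x=2258/667 (≈3.3853) theta=587/3335 (≈0.1760)
After 6 (curved mirror R=114): x=2258/667 (≈3.3853) theta=22169/190095 (≈0.1166)
After 7 (propagate distance d=50 (to screen)): x=350396/38019 (≈9.2163) theta=22169/190095 (≈0.1166)
|theta_initial|=0.1000 |theta_final|=22169/190095 (≈0.1166) -> increased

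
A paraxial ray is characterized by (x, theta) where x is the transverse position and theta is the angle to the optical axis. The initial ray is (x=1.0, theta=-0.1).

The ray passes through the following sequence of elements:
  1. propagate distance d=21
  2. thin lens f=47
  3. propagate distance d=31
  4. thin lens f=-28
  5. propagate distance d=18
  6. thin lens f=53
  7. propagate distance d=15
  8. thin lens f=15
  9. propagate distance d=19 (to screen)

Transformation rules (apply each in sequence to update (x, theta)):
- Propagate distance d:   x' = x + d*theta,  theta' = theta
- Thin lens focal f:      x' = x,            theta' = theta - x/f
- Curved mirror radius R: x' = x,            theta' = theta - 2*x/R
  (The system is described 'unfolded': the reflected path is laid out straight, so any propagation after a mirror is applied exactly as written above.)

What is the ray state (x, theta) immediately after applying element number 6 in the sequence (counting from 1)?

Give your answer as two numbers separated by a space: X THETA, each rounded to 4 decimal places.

Answer: -7.0868 -0.0670

Derivation:
Initial: x=1.0000 theta=-0.1000
After 1 (propagate distance d=21): x=-1.1000 theta=-0.1000
After 2 (thin lens f=47): x=-1.1000 theta=-18/235 (≈-0.0766)
After 3 (propagate distance d=31): x=-1633/470 (≈-3.4745) theta=-18/235 (≈-0.0766)
After 4 (thin lens f=-28): x=-1633/470 (≈-3.4745) theta=-2641/13160 (≈-0.2007)
After 5 (propagate distance d=18): x=-46631/6580 (≈-7.0868) theta=-2641/13160 (≈-0.2007)
After 6 (thin lens f=53): x=-46631/6580 (≈-7.0868) theta=-6673/99640 (≈-0.0670)
Rounded to 4 decimal places: x = -7.0868, theta = -0.0670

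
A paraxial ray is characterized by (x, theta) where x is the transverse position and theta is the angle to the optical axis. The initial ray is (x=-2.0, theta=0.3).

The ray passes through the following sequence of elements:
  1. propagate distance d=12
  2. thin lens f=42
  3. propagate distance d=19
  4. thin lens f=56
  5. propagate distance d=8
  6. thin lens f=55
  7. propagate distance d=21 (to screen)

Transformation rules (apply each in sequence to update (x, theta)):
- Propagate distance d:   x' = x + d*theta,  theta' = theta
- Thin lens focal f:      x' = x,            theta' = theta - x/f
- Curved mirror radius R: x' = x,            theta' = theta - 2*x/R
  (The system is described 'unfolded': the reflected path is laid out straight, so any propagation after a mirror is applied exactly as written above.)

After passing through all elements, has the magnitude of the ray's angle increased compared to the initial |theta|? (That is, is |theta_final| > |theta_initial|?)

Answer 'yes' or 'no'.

Answer: no

Derivation:
Initial: x=-2.0000 theta=0.3000
After 1 (propagate distance d=12): x=1.6000 theta=0.3000
After 2 (thin lens f=42): x=1.6000 theta=11/42 (≈0.2619)
After 3 (propagate distance d=19): x=1381/210 (≈6.5762) theta=11/42 (≈0.2619)
After 4 (thin lens f=56): x=1381/210 (≈6.5762) theta=1699/11760 (≈0.1445)
After 5 (propagate distance d=8): x=5683/735 (≈7.7320) theta=1699/11760 (≈0.1445)
After 6 (thin lens f=55): x=5683/735 (≈7.7320) theta=839/215600 (≈0.0039)
After 7 (propagate distance d=21 (to screen)): x=5053897/646800 (≈7.8137) theta=839/215600 (≈0.0039)
|theta_initial|=0.3000 |theta_final|=839/215600 (≈0.0039) -> not increased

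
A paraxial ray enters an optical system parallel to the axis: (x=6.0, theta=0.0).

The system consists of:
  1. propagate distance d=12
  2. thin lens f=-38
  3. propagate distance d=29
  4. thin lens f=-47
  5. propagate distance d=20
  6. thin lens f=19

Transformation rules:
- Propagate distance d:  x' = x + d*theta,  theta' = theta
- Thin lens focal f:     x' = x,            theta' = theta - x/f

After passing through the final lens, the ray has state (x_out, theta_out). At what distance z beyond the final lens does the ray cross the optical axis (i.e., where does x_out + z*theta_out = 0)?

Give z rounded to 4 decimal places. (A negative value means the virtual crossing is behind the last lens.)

Initial: x=6.0000 theta=0.0000
After 1 (propagate distance d=12): x=6.0000 theta=0.0000
After 2 (thin lens f=-38): x=6.0000 theta=3/19 (≈0.1579)
After 3 (propagate distance d=29): x=201/19 (≈10.5789) theta=3/19 (≈0.1579)
After 4 (thin lens f=-47): x=201/19 (≈10.5789) theta=18/47 (≈0.3830)
After 5 (propagate distance d=20): x=16287/893 (≈18.2385) theta=18/47 (≈0.3830)
After 6 (thin lens f=19): x=16287/893 (≈18.2385) theta=-9789/16967 (≈-0.5769)
z_focus = -x_out/theta_out = -(16287/893)/(-9789/16967) = 103151/3263 ≈ 31.6123
Rounded to 4 decimal places: z = 31.6123

Answer: 31.6123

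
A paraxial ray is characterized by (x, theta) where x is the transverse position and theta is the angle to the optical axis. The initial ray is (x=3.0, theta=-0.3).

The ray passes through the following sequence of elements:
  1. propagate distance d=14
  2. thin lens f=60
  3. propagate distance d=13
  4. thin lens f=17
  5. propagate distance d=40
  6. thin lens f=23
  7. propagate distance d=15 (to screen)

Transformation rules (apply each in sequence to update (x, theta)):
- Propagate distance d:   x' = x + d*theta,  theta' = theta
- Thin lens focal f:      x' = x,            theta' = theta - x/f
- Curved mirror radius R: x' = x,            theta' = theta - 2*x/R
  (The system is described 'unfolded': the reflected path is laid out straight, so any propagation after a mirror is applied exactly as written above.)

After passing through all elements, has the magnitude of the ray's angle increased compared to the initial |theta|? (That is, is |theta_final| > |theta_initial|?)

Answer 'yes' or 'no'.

Answer: no

Derivation:
Initial: x=3.0000 theta=-0.3000
After 1 (propagate distance d=14): x=-1.2000 theta=-0.3000
After 2 (thin lens f=60): x=-1.2000 theta=-0.2800
After 3 (propagate distance d=13): x=-4.8400 theta=-0.2800
After 4 (thin lens f=17): x=-4.8400 theta=2/425 (≈0.0047)
After 5 (propagate distance d=40): x=-1977/425 (≈-4.6518) theta=2/425 (≈0.0047)
After 6 (thin lens f=23): x=-1977/425 (≈-4.6518) theta=119/575 (≈0.2070)
After 7 (propagate distance d=15 (to screen)): x=-15126/9775 (≈-1.5474) theta=119/575 (≈0.2070)
|theta_initial|=0.3000 |theta_final|=119/575 (≈0.2070) -> not increased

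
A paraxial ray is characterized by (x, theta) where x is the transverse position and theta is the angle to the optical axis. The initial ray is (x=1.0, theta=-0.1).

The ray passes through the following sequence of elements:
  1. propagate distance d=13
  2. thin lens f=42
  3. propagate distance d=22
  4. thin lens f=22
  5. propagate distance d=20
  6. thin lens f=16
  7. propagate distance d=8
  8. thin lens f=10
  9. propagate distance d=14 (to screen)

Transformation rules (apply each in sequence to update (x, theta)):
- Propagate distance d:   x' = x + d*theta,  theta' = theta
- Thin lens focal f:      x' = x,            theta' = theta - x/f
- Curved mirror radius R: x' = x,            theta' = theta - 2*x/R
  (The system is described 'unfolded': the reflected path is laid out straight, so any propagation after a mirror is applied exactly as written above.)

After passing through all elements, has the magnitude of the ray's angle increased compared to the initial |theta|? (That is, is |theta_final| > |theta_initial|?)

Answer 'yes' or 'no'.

Initial: x=1.0000 theta=-0.1000
After 1 (propagate distance d=13): x=-0.3000 theta=-0.1000
After 2 (thin lens f=42): x=-0.3000 theta=-13/140 (≈-0.0929)
After 3 (propagate distance d=22): x=-82/35 (≈-2.3429) theta=-13/140 (≈-0.0929)
After 4 (thin lens f=22): x=-82/35 (≈-2.3429) theta=3/220 (≈0.0136)
After 5 (propagate distance d=20): x=-797/385 (≈-2.0701) theta=3/220 (≈0.0136)
After 6 (thin lens f=16): x=-797/385 (≈-2.0701) theta=881/6160 (≈0.1430)
After 7 (propagate distance d=8): x=-713/770 (≈-0.9260) theta=881/6160 (≈0.1430)
After 8 (thin lens f=10): x=-713/770 (≈-0.9260) theta=7257/30800 (≈0.2356)
After 9 (propagate distance d=14 (to screen)): x=36539/15400 (≈2.3727) theta=7257/30800 (≈0.2356)
|theta_initial|=0.1000 |theta_final|=7257/30800 (≈0.2356) -> increased

Answer: yes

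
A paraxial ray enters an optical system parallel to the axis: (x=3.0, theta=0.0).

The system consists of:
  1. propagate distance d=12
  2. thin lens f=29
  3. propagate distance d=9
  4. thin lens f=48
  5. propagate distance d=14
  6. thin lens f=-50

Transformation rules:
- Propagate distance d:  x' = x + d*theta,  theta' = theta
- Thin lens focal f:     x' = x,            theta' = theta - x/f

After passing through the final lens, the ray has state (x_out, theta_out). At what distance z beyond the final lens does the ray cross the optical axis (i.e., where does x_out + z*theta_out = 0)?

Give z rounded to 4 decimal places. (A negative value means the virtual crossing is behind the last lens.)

Initial: x=3.0000 theta=0.0000
After 1 (propagate distance d=12): x=3.0000 theta=0.0000
After 2 (thin lens f=29): x=3.0000 theta=-3/29 (≈-0.1034)
After 3 (propagate distance d=9): x=60/29 (≈2.0690) theta=-3/29 (≈-0.1034)
After 4 (thin lens f=48): x=60/29 (≈2.0690) theta=-17/116 (≈-0.1466)
After 5 (propagate distance d=14): x=1/58 (≈0.0172) theta=-17/116 (≈-0.1466)
After 6 (thin lens f=-50): x=1/58 (≈0.0172) theta=-106/725 (≈-0.1462)
z_focus = -x_out/theta_out = -(1/58)/(-106/725) = 25/212 ≈ 0.1179
Rounded to 4 decimal places: z = 0.1179

Answer: 0.1179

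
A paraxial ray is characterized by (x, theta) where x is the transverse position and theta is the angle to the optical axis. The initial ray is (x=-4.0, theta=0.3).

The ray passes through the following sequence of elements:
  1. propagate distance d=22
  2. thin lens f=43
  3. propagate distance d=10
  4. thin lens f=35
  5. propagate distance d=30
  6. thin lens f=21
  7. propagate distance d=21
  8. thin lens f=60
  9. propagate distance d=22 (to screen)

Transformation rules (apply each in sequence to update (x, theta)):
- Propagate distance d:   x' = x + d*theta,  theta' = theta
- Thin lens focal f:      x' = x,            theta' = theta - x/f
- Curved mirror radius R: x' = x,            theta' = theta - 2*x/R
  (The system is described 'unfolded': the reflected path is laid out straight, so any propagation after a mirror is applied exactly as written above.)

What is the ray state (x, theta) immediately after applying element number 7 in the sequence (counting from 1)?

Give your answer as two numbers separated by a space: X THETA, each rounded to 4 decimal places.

Answer: 2.0330 -0.2794

Derivation:
Initial: x=-4.0000 theta=0.3000
After 1 (propagate distance d=22): x=2.6000 theta=0.3000
After 2 (thin lens f=43): x=2.6000 theta=103/430 (≈0.2395)
After 3 (propagate distance d=10): x=1074/215 (≈4.9953) theta=103/430 (≈0.2395)
After 4 (thin lens f=35): x=1074/215 (≈4.9953) theta=1457/15050 (≈0.0968)
After 5 (propagate distance d=30): x=11889/1505 (≈7.8997) theta=1457/15050 (≈0.0968)
After 6 (thin lens f=21): x=11889/1505 (≈7.8997) theta=-29431/105350 (≈-0.2794)
After 7 (propagate distance d=21): x=4371/2150 (≈2.0330) theta=-29431/105350 (≈-0.2794)
Rounded to 4 decimal places: x = 2.0330, theta = -0.2794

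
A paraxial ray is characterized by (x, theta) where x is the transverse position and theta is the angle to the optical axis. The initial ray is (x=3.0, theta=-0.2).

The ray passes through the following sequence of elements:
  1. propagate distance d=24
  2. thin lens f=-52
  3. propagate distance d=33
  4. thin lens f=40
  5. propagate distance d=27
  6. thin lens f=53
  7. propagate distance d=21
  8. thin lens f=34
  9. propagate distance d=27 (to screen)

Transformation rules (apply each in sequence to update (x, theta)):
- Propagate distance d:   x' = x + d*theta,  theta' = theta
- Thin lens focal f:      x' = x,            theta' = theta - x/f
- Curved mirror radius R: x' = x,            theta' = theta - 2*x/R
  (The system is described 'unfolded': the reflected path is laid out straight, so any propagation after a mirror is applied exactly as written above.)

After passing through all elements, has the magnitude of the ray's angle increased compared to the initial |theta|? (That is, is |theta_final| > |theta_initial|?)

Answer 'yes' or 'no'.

Initial: x=3.0000 theta=-0.2000
After 1 (propagate distance d=24): x=-1.8000 theta=-0.2000
After 2 (thin lens f=-52): x=-1.8000 theta=-61/260 (≈-0.2346)
After 3 (propagate distance d=33): x=-2481/260 (≈-9.5423) theta=-61/260 (≈-0.2346)
After 4 (thin lens f=40): x=-2481/260 (≈-9.5423) theta=41/10400 (≈0.0039)
After 5 (propagate distance d=27): x=-98133/10400 (≈-9.4359) theta=41/10400 (≈0.0039)
After 6 (thin lens f=53): x=-98133/10400 (≈-9.4359) theta=50153/275600 (≈0.1820)
After 7 (propagate distance d=21): x=-3094623/551200 (≈-5.6143) theta=50153/275600 (≈0.1820)
After 8 (thin lens f=34): x=-3094623/551200 (≈-5.6143) theta=6505027/18740800 (≈0.3471)
After 9 (propagate distance d=27 (to screen)): x=70418547/18740800 (≈3.7575) theta=6505027/18740800 (≈0.3471)
|theta_initial|=0.2000 |theta_final|=6505027/18740800 (≈0.3471) -> increased

Answer: yes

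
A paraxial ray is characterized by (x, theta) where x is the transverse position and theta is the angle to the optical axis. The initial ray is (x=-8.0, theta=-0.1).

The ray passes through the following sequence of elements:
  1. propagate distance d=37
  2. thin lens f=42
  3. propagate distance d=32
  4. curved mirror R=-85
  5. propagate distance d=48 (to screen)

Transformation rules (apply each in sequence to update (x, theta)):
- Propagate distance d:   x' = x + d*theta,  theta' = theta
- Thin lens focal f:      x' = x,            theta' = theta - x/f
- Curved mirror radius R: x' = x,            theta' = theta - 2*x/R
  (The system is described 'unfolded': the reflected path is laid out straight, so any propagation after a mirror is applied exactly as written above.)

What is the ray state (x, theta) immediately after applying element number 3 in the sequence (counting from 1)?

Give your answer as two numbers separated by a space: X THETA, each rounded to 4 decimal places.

Answer: -5.9857 0.1786

Derivation:
Initial: x=-8.0000 theta=-0.1000
After 1 (propagate distance d=37): x=-11.7000 theta=-0.1000
After 2 (thin lens f=42): x=-11.7000 theta=5/28 (≈0.1786)
After 3 (propagate distance d=32): x=-419/70 (≈-5.9857) theta=5/28 (≈0.1786)
Rounded to 4 decimal places: x = -5.9857, theta = 0.1786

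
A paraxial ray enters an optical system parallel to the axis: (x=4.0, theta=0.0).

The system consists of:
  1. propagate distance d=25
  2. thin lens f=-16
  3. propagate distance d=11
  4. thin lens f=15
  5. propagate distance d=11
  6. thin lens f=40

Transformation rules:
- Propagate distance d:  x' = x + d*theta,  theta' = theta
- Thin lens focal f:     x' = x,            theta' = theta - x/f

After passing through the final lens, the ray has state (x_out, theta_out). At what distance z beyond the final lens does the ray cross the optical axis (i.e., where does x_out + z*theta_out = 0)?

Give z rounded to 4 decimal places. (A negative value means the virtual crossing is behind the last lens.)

Initial: x=4.0000 theta=0.0000
After 1 (propagate distance d=25): x=4.0000 theta=0.0000
After 2 (thin lens f=-16): x=4.0000 theta=0.2500
After 3 (propagate distance d=11): x=6.7500 theta=0.2500
After 4 (thin lens f=15): x=6.7500 theta=-0.2000
After 5 (propagate distance d=11): x=4.5500 theta=-0.2000
After 6 (thin lens f=40): x=4.5500 theta=-251/800 (≈-0.3138)
z_focus = -x_out/theta_out = -(4.5500)/(-251/800) = 3640/251 ≈ 14.5020
Rounded to 4 decimal places: z = 14.5020

Answer: 14.5020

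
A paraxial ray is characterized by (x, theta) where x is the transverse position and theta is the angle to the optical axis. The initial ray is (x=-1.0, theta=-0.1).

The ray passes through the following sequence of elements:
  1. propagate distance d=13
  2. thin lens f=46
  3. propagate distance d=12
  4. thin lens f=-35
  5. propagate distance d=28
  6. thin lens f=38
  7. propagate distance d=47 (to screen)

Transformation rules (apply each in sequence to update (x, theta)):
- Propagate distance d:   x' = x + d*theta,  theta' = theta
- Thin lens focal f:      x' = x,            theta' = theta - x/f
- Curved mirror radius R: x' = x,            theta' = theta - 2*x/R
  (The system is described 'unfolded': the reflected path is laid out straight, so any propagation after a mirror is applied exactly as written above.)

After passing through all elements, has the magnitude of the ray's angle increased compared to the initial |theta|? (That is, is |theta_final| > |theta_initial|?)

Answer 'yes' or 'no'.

Initial: x=-1.0000 theta=-0.1000
After 1 (propagate distance d=13): x=-2.3000 theta=-0.1000
After 2 (thin lens f=46): x=-2.3000 theta=-0.0500
After 3 (propagate distance d=12): x=-2.9000 theta=-0.0500
After 4 (thin lens f=-35): x=-2.9000 theta=-93/700 (≈-0.1329)
After 5 (propagate distance d=28): x=-6.6200 theta=-93/700 (≈-0.1329)
After 6 (thin lens f=38): x=-6.6200 theta=11/266 (≈0.0414)
After 7 (propagate distance d=47 (to screen)): x=-15549/3325 (≈-4.6764) theta=11/266 (≈0.0414)
|theta_initial|=0.1000 |theta_final|=11/266 (≈0.0414) -> not increased

Answer: no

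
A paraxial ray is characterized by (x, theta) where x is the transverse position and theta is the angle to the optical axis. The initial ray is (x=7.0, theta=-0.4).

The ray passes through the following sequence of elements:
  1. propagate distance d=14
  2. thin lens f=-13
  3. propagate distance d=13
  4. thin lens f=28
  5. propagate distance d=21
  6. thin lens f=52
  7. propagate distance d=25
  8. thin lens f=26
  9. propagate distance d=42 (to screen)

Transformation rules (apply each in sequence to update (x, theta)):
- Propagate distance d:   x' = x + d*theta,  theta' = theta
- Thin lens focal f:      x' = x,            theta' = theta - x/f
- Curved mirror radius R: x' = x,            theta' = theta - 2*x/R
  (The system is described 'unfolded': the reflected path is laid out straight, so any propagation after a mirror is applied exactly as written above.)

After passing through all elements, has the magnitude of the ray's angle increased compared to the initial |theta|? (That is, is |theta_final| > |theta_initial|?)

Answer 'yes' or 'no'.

Answer: no

Derivation:
Initial: x=7.0000 theta=-0.4000
After 1 (propagate distance d=14): x=1.4000 theta=-0.4000
After 2 (thin lens f=-13): x=1.4000 theta=-19/65 (≈-0.2923)
After 3 (propagate distance d=13): x=-2.4000 theta=-19/65 (≈-0.2923)
After 4 (thin lens f=28): x=-2.4000 theta=-94/455 (≈-0.2066)
After 5 (propagate distance d=21): x=-438/65 (≈-6.7385) theta=-94/455 (≈-0.2066)
After 6 (thin lens f=52): x=-438/65 (≈-6.7385) theta=-911/11830 (≈-0.0770)
After 7 (propagate distance d=25): x=-102491/11830 (≈-8.6637) theta=-911/11830 (≈-0.0770)
After 8 (thin lens f=26): x=-102491/11830 (≈-8.6637) theta=15761/61516 (≈0.2562)
After 9 (propagate distance d=42 (to screen)): x=161261/76895 (≈2.0972) theta=15761/61516 (≈0.2562)
|theta_initial|=0.4000 |theta_final|=15761/61516 (≈0.2562) -> not increased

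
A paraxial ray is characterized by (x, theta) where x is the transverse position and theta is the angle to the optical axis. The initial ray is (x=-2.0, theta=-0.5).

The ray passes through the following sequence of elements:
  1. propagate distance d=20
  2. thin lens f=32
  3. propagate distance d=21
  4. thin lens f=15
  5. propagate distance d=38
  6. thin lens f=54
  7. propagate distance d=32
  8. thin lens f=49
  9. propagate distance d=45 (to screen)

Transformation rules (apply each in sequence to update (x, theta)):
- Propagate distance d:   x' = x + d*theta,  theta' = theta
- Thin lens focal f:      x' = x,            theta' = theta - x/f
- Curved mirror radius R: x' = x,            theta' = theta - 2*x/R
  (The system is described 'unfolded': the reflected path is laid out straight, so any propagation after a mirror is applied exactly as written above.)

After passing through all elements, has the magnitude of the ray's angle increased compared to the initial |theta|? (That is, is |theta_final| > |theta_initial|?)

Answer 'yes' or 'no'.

Answer: no

Derivation:
Initial: x=-2.0000 theta=-0.5000
After 1 (propagate distance d=20): x=-12.0000 theta=-0.5000
After 2 (thin lens f=32): x=-12.0000 theta=-0.1250
After 3 (propagate distance d=21): x=-14.6250 theta=-0.1250
After 4 (thin lens f=15): x=-14.6250 theta=0.8500
After 5 (propagate distance d=38): x=17.6750 theta=0.8500
After 6 (thin lens f=54): x=17.6750 theta=1129/2160 (≈0.5227)
After 7 (propagate distance d=32): x=37153/1080 (≈34.4009) theta=1129/2160 (≈0.5227)
After 8 (thin lens f=49): x=37153/1080 (≈34.4009) theta=-3797/21168 (≈-0.1794)
After 9 (propagate distance d=45 (to screen)): x=2786669/105840 (≈26.3291) theta=-3797/21168 (≈-0.1794)
|theta_initial|=0.5000 |theta_final|=3797/21168 (≈0.1794) -> not increased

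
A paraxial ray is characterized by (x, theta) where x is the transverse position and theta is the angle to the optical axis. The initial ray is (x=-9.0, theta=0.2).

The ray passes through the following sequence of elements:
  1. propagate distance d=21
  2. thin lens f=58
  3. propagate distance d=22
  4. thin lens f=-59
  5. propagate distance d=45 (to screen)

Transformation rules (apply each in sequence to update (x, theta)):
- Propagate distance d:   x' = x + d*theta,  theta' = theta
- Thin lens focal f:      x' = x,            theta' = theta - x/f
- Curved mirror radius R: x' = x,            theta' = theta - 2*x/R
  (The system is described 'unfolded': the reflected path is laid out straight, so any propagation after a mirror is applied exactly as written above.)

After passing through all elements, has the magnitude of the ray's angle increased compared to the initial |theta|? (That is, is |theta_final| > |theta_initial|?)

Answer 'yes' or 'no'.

Initial: x=-9.0000 theta=0.2000
After 1 (propagate distance d=21): x=-4.8000 theta=0.2000
After 2 (thin lens f=58): x=-4.8000 theta=41/145 (≈0.2828)
After 3 (propagate distance d=22): x=206/145 (≈1.4207) theta=41/145 (≈0.2828)
After 4 (thin lens f=-59): x=206/145 (≈1.4207) theta=525/1711 (≈0.3068)
After 5 (propagate distance d=45 (to screen)): x=130279/8555 (≈15.2284) theta=525/1711 (≈0.3068)
|theta_initial|=0.2000 |theta_final|=525/1711 (≈0.3068) -> increased

Answer: yes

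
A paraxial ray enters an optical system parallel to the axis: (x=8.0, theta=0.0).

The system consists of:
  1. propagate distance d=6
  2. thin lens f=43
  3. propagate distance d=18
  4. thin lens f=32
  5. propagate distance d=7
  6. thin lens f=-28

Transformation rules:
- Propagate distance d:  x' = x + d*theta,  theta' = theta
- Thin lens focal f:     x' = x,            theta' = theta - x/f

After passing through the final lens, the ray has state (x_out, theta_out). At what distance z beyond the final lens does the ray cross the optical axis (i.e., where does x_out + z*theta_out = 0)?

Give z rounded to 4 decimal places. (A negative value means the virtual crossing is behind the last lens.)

Initial: x=8.0000 theta=0.0000
After 1 (propagate distance d=6): x=8.0000 theta=0.0000
After 2 (thin lens f=43): x=8.0000 theta=-8/43 (≈-0.1860)
After 3 (propagate distance d=18): x=200/43 (≈4.6512) theta=-8/43 (≈-0.1860)
After 4 (thin lens f=32): x=200/43 (≈4.6512) theta=-57/172 (≈-0.3314)
After 5 (propagate distance d=7): x=401/172 (≈2.3314) theta=-57/172 (≈-0.3314)
After 6 (thin lens f=-28): x=401/172 (≈2.3314) theta=-1195/4816 (≈-0.2481)
z_focus = -x_out/theta_out = -(401/172)/(-1195/4816) = 11228/1195 ≈ 9.3958
Rounded to 4 decimal places: z = 9.3958

Answer: 9.3958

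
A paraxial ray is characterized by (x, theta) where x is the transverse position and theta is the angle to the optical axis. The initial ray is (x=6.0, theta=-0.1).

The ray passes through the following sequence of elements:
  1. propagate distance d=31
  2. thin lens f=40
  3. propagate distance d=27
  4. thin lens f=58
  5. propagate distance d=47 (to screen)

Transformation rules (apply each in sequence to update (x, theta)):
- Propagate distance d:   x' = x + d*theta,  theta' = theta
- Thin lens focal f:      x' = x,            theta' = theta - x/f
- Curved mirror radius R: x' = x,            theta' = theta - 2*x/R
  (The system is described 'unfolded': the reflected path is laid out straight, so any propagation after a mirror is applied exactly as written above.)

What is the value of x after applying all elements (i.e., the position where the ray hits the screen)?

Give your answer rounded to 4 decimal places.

Answer: -8.4408

Derivation:
Initial: x=6.0000 theta=-0.1000
After 1 (propagate distance d=31): x=2.9000 theta=-0.1000
After 2 (thin lens f=40): x=2.9000 theta=-0.1725
After 3 (propagate distance d=27): x=-1.7575 theta=-0.1725
After 4 (thin lens f=58): x=-1.7575 theta=-3299/23200 (≈-0.1422)
After 5 (propagate distance d=47 (to screen)): x=-195827/23200 (≈-8.4408) theta=-3299/23200 (≈-0.1422)
Rounded to 4 decimal places: x = -8.4408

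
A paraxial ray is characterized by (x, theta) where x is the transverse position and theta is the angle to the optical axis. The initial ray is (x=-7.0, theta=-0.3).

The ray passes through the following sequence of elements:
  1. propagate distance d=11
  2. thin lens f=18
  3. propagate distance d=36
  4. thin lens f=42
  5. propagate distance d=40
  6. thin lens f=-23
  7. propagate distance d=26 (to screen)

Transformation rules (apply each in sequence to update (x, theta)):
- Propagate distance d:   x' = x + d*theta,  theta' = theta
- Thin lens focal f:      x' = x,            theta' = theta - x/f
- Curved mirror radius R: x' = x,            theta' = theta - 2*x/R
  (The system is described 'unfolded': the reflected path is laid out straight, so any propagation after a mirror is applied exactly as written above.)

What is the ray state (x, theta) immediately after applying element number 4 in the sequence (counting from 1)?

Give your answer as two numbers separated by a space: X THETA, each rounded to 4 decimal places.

Initial: x=-7.0000 theta=-0.3000
After 1 (propagate distance d=11): x=-10.3000 theta=-0.3000
After 2 (thin lens f=18): x=-10.3000 theta=49/180 (≈0.2722)
After 3 (propagate distance d=36): x=-0.5000 theta=49/180 (≈0.2722)
After 4 (thin lens f=42): x=-0.5000 theta=179/630 (≈0.2841)
Rounded to 4 decimal places: x = -0.5000, theta = 0.2841

Answer: -0.5000 0.2841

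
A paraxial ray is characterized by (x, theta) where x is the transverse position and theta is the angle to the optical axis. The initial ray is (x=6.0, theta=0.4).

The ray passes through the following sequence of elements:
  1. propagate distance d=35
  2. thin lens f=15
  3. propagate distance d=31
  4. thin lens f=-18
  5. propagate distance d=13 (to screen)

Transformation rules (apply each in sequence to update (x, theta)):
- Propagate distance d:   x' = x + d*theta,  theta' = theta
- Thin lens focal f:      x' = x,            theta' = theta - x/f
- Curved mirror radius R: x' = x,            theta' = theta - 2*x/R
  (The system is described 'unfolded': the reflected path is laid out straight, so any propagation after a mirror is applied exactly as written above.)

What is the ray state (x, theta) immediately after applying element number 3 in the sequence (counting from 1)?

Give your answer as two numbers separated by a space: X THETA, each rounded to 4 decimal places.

Initial: x=6.0000 theta=0.4000
After 1 (propagate distance d=35): x=20.0000 theta=0.4000
After 2 (thin lens f=15): x=20.0000 theta=-14/15 (≈-0.9333)
After 3 (propagate distance d=31): x=-134/15 (≈-8.9333) theta=-14/15 (≈-0.9333)
Rounded to 4 decimal places: x = -8.9333, theta = -0.9333

Answer: -8.9333 -0.9333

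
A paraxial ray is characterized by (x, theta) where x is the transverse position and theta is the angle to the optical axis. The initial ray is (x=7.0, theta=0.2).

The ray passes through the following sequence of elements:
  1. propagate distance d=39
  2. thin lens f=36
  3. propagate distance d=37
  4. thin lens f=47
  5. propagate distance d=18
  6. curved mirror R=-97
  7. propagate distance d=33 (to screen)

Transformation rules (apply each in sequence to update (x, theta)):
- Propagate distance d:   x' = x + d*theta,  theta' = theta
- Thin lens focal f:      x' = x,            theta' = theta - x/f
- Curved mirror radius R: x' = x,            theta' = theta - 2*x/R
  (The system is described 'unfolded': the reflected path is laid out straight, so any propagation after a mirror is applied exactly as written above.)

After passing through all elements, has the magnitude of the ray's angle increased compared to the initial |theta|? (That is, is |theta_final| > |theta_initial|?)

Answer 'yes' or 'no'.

Answer: yes

Derivation:
Initial: x=7.0000 theta=0.2000
After 1 (propagate distance d=39): x=14.8000 theta=0.2000
After 2 (thin lens f=36): x=14.8000 theta=-19/90 (≈-0.2111)
After 3 (propagate distance d=37): x=629/90 (≈6.9889) theta=-19/90 (≈-0.2111)
After 4 (thin lens f=47): x=629/90 (≈6.9889) theta=-761/2115 (≈-0.3598)
After 5 (propagate distance d=18): x=2167/4230 (≈0.5123) theta=-761/2115 (≈-0.3598)
After 6 (curved mirror R=-97): x=2167/4230 (≈0.5123) theta=-14330/41031 (≈-0.3492)
After 7 (propagate distance d=33 (to screen)): x=-4518701/410310 (≈-11.0129) theta=-14330/41031 (≈-0.3492)
|theta_initial|=0.2000 |theta_final|=14330/41031 (≈0.3492) -> increased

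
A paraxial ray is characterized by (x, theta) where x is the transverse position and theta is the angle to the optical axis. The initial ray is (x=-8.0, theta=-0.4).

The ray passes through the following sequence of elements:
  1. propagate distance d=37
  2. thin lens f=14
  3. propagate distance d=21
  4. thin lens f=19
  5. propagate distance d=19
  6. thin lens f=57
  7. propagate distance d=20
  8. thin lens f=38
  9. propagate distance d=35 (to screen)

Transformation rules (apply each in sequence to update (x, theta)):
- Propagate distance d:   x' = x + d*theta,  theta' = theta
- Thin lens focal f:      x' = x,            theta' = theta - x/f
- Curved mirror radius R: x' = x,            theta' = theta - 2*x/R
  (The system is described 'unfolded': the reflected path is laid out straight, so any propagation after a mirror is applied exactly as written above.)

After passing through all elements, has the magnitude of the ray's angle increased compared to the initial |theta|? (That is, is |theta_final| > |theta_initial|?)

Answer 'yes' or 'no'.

Answer: no

Derivation:
Initial: x=-8.0000 theta=-0.4000
After 1 (propagate distance d=37): x=-22.8000 theta=-0.4000
After 2 (thin lens f=14): x=-22.8000 theta=43/35 (≈1.2286)
After 3 (propagate distance d=21): x=3.0000 theta=43/35 (≈1.2286)
After 4 (thin lens f=19): x=3.0000 theta=712/665 (≈1.0707)
After 5 (propagate distance d=19): x=817/35 (≈23.3429) theta=712/665 (≈1.0707)
After 6 (thin lens f=57): x=817/35 (≈23.3429) theta=1319/1995 (≈0.6612)
After 7 (propagate distance d=20): x=72949/1995 (≈36.5659) theta=1319/1995 (≈0.6612)
After 8 (thin lens f=38): x=72949/1995 (≈36.5659) theta=-1087/3610 (≈-0.3011)
After 9 (propagate distance d=35 (to screen)): x=1973117/75810 (≈26.0271) theta=-1087/3610 (≈-0.3011)
|theta_initial|=0.4000 |theta_final|=1087/3610 (≈0.3011) -> not increased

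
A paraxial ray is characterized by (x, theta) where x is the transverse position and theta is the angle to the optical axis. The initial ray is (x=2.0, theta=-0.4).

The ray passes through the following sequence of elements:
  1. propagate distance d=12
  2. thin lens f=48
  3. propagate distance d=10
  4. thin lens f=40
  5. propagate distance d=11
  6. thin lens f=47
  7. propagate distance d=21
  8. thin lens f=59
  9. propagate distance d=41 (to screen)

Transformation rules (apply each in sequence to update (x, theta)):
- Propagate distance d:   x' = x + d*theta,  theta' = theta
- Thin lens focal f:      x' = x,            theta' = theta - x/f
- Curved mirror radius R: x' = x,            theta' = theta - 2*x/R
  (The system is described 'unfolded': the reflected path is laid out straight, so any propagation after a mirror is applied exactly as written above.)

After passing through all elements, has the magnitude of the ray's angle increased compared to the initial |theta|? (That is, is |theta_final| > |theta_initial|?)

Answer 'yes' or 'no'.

Initial: x=2.0000 theta=-0.4000
After 1 (propagate distance d=12): x=-2.8000 theta=-0.4000
After 2 (thin lens f=48): x=-2.8000 theta=-41/120 (≈-0.3417)
After 3 (propagate distance d=10): x=-373/60 (≈-6.2167) theta=-41/120 (≈-0.3417)
After 4 (thin lens f=40): x=-373/60 (≈-6.2167) theta=-149/800 (≈-0.1863)
After 5 (propagate distance d=11): x=-19837/2400 (≈-8.2654) theta=-149/800 (≈-0.1863)
After 6 (thin lens f=47): x=-19837/2400 (≈-8.2654) theta=-293/28200 (≈-0.0104)
After 7 (propagate distance d=21): x=-956951/112800 (≈-8.4836) theta=-293/28200 (≈-0.0104)
After 8 (thin lens f=59): x=-956951/112800 (≈-8.4836) theta=887803/6655200 (≈0.1334)
After 9 (propagate distance d=41 (to screen)): x=-10030093/3327600 (≈-3.0142) theta=887803/6655200 (≈0.1334)
|theta_initial|=0.4000 |theta_final|=887803/6655200 (≈0.1334) -> not increased

Answer: no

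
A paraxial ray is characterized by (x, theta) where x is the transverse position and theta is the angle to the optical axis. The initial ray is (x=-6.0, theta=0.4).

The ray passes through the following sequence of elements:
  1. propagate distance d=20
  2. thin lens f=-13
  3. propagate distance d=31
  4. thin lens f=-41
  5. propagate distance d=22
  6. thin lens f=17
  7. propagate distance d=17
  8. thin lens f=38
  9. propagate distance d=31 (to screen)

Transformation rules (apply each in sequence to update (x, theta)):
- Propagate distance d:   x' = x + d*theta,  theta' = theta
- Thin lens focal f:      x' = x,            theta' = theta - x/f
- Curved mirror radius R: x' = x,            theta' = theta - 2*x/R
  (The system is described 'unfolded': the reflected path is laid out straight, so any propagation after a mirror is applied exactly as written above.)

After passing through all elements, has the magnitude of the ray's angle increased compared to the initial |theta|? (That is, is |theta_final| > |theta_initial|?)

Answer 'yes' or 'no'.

Answer: yes

Derivation:
Initial: x=-6.0000 theta=0.4000
After 1 (propagate distance d=20): x=2.0000 theta=0.4000
After 2 (thin lens f=-13): x=2.0000 theta=36/65 (≈0.5538)
After 3 (propagate distance d=31): x=1246/65 (≈19.1692) theta=36/65 (≈0.5538)
After 4 (thin lens f=-41): x=1246/65 (≈19.1692) theta=2722/2665 (≈1.0214)
After 5 (propagate distance d=22): x=22194/533 (≈41.6398) theta=2722/2665 (≈1.0214)
After 6 (thin lens f=17): x=22194/533 (≈41.6398) theta=-64696/45305 (≈-1.4280)
After 7 (propagate distance d=17): x=46274/2665 (≈17.3636) theta=-64696/45305 (≈-1.4280)
After 8 (thin lens f=38): x=46274/2665 (≈17.3636) theta=-1622553/860795 (≈-1.8849)
After 9 (propagate distance d=31 (to screen)): x=-35352641/860795 (≈-41.0698) theta=-1622553/860795 (≈-1.8849)
|theta_initial|=0.4000 |theta_final|=1622553/860795 (≈1.8849) -> increased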